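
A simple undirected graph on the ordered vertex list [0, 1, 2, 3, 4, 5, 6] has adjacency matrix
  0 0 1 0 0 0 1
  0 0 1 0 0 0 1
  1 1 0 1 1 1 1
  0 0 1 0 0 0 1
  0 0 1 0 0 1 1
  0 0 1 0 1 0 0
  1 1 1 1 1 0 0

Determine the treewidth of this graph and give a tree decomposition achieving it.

Treewidth 2.
Bags: B1 = {0, 2, 6}  B2 = {2, 3, 6}  B3 = {1, 2, 6}  B4 = {2, 4, 6}  B5 = {2, 4, 5}
Tree: B1–B2, B2–B3, B2–B4, B4–B5

The largest bag has 3 vertices, giving width 2; this decomposition certifies tw(G) ≤ 2. Conversely, {2, 4, 5} is a clique of size 3, and the vertices of any clique must share a bag in every tree decomposition; so some bag has ≥ 3 vertices and tw(G) ≥ 2. The upper and lower bounds meet at 2, so that is the treewidth.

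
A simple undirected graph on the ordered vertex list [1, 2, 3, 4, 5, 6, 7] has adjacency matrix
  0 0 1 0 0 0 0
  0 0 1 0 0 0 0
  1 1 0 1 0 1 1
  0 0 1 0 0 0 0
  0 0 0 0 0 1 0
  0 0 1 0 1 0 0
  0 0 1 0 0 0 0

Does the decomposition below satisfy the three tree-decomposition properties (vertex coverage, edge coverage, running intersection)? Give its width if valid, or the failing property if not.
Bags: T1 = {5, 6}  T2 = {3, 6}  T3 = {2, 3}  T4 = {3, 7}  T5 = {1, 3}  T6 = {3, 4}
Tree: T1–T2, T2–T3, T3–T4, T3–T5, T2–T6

Yes; width 1.

Every vertex of G appears in some bag (union = {1, 2, 3, 4, 5, 6, 7}); every edge is covered by a bag; and for each vertex v the set of bags containing v is connected in the bag tree. The decomposition is therefore valid. The largest bag has 2 vertices, so the width is 1.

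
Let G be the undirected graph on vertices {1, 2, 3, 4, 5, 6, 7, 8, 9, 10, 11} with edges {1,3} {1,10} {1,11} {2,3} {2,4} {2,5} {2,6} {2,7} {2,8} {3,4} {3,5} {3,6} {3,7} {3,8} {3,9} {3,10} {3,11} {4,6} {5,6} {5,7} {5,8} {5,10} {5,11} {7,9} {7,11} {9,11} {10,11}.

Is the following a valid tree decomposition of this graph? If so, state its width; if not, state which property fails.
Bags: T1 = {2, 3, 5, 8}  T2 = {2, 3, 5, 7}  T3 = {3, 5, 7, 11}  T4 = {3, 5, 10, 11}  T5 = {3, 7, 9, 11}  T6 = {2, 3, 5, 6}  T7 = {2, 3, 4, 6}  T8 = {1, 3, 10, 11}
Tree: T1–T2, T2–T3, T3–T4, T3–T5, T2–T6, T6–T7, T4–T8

Yes; width 3.

Vertex coverage: the bags together contain {1, 2, 3, 4, 5, 6, 7, 8, 9, 10, 11}, the full vertex set. Edge coverage: each edge of G has both endpoints in at least one bag. Running intersection: for every vertex, the bags containing it form a connected subtree. All three properties hold, so this is a valid tree decomposition of width max|bag| − 1 = 3, and hence tw(G) ≤ 3.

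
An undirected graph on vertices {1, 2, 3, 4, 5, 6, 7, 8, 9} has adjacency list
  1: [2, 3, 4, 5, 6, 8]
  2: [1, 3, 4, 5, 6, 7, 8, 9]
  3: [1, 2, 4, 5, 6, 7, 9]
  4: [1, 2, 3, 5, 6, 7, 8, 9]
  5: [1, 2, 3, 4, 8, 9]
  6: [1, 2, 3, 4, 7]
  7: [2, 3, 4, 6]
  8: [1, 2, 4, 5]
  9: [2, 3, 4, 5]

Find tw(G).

A width-4 tree decomposition is:
Bags: B1 = {1, 2, 4, 5, 8}  B2 = {1, 2, 3, 4, 5}  B3 = {1, 2, 3, 4, 6}  B4 = {2, 3, 4, 6, 7}  B5 = {2, 3, 4, 5, 9}
Tree: B1–B2, B2–B3, B3–B4, B2–B5
Each bag holds 5 vertices, so the decomposition has width 4, which upper-bounds the treewidth. Conversely, {1, 2, 4, 5, 8} is a clique of size 5, and the vertices of any clique must share a bag in every tree decomposition; so some bag has ≥ 5 vertices and tw(G) ≥ 4. Therefore the treewidth is 4.

4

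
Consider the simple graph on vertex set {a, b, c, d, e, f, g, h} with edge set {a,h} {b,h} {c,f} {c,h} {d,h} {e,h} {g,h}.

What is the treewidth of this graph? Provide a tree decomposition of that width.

Every bag has size at most 2, so the width is 2 − 1 = 1 and tw(G) ≤ 1. Since G has at least one edge (e.g. b–h), it is not an edgeless graph, so tw(G) ≥ 1. Hence tw(G) = 1 exactly.

Treewidth 1.
Bags: B1 = {b, h}  B2 = {c, h}  B3 = {g, h}  B4 = {e, h}  B5 = {c, f}  B6 = {d, h}  B7 = {a, h}
Tree: B1–B2, B2–B3, B2–B4, B2–B5, B1–B6, B6–B7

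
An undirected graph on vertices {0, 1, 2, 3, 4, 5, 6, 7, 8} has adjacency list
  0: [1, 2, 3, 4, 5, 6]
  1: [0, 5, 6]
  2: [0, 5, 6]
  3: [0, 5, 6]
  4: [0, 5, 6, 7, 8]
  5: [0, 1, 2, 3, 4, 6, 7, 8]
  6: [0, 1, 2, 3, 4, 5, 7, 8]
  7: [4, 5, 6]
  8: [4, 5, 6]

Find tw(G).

A width-3 tree decomposition is:
Bags: B1 = {0, 2, 5, 6}  B2 = {0, 1, 5, 6}  B3 = {0, 4, 5, 6}  B4 = {4, 5, 6, 8}  B5 = {0, 3, 5, 6}  B6 = {4, 5, 6, 7}
Tree: B1–B2, B2–B3, B3–B4, B3–B5, B3–B6
Each bag holds 4 vertices, so the decomposition has width 3, which upper-bounds the treewidth. For the lower bound, the 4 vertices {0, 1, 5, 6} are pairwise adjacent, and any tree decomposition puts a clique entirely inside one bag — forcing width ≥ 3. The upper and lower bounds meet at 3, so that is the treewidth.

3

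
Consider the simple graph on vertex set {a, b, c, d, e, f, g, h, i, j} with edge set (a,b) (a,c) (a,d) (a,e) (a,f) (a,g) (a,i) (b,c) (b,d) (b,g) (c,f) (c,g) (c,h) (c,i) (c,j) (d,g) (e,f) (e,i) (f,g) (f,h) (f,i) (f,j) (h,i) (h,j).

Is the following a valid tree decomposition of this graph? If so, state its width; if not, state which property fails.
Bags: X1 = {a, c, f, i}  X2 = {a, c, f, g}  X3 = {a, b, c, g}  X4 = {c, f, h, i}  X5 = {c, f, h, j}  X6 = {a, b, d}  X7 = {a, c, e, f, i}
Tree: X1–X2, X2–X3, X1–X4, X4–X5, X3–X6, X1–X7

No — edge (g,d) lies in no bag.

A tree decomposition must satisfy three properties: every vertex lies in some bag; for every edge, both endpoints lie together in some bag; and for every vertex, the bags containing it form a connected subtree. Here edge (g,d) lies in no bag, so the decomposition is invalid.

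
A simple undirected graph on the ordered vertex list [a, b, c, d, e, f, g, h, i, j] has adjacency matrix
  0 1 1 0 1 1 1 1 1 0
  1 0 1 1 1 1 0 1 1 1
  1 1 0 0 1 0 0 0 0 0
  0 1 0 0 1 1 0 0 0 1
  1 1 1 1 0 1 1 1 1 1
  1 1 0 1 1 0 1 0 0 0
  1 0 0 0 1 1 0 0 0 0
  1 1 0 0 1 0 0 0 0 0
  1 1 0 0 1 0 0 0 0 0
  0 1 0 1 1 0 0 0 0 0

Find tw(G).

3

A width-3 tree decomposition is:
Bags: B1 = {a, b, e, f}  B2 = {a, e, f, g}  B3 = {a, b, e, i}  B4 = {a, b, c, e}  B5 = {b, d, e, f}  B6 = {a, b, e, h}  B7 = {b, d, e, j}
Tree: B1–B2, B1–B3, B1–B4, B1–B5, B4–B6, B5–B7
The largest bag has 4 vertices, giving width 3; this decomposition certifies tw(G) ≤ 3. On the other hand G contains the 4-clique {a, e, f, g}. A clique must lie in a single bag of any decomposition, so no decomposition can have width below 3. Combining the bounds, tw(G) = 3.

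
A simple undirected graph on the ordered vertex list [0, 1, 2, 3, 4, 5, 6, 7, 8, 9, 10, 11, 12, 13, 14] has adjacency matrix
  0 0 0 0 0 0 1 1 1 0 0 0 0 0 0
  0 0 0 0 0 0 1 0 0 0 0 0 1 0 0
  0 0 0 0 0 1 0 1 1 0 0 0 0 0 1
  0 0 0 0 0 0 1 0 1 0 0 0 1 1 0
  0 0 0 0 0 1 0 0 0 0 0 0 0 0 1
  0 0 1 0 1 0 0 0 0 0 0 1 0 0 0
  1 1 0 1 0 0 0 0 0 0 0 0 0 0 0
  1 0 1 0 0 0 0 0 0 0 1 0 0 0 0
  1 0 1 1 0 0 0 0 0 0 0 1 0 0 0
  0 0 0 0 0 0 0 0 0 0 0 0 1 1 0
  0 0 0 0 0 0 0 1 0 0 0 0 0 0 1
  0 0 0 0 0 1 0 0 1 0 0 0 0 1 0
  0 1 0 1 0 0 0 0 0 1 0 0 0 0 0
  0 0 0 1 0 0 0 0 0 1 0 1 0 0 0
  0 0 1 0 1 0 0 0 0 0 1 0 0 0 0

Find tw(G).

A width-3 tree decomposition is:
Bags: B1 = {1, 9, 12, 13}  B2 = {1, 3, 12, 13}  B3 = {1, 3, 6, 13}  B4 = {3, 6, 11, 13}  B5 = {3, 6, 8, 11}  B6 = {0, 6, 8, 11}  B7 = {0, 5, 8, 11}  B8 = {0, 2, 5, 8}  B9 = {0, 2, 5, 7}  B10 = {2, 4, 5, 7}  B11 = {2, 4, 7, 14}  B12 = {4, 7, 10, 14}
Tree: B1–B2, B2–B3, B3–B4, B4–B5, B5–B6, B6–B7, B7–B8, B8–B9, B9–B10, B10–B11, B11–B12
Each bag holds 4 vertices, so the decomposition has width 3, which upper-bounds the treewidth. For the lower bound: the 4 vertex sets {1,9,12}, {13}, {3}, {0,6,8,11} are disjoint, each induces a connected subgraph, and every pair is joined by at least one edge of G. Contracting each set to a single vertex therefore yields K_{4} as a minor, and since treewidth is minor-monotone, tw(G) ≥ tw(K_{4}) = 3. Combining the bounds, tw(G) = 3.

3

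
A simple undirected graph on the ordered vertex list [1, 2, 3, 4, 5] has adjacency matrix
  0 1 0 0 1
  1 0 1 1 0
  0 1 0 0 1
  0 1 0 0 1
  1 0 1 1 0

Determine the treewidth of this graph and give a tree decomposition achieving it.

Treewidth 2.
One such decomposition:
Bags: B1 = {2, 4, 5}  B2 = {2, 3, 5}  B3 = {1, 2, 5}
Tree: B1–B2, B2–B3

The largest bag has 3 vertices, giving width 2; this decomposition certifies tw(G) ≤ 2. For the lower bound, G contains the cycle 4–2–3–5–4, so G is not a forest; only forests have treewidth ≤ 1, hence tw(G) ≥ 2. Therefore the treewidth is 2.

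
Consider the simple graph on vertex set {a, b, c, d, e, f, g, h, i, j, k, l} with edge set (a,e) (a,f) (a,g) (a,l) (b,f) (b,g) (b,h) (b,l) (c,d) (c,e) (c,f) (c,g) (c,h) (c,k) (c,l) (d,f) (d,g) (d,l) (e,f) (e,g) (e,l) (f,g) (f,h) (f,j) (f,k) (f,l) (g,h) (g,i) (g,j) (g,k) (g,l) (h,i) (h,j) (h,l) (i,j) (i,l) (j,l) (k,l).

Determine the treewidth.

A width-4 tree decomposition is:
Bags: B1 = {c, f, g, h, l}  B2 = {f, g, h, j, l}  B3 = {g, h, i, j, l}  B4 = {c, f, g, k, l}  B5 = {b, f, g, h, l}  B6 = {c, d, f, g, l}  B7 = {c, e, f, g, l}  B8 = {a, e, f, g, l}
Tree: B1–B2, B2–B3, B1–B4, B1–B5, B4–B6, B6–B7, B7–B8
The largest bag has 5 vertices, giving width 4; this decomposition certifies tw(G) ≤ 4. On the other hand G contains the 5-clique {f, g, h, j, l}. A clique must lie in a single bag of any decomposition, so no decomposition can have width below 4. Hence tw(G) = 4 exactly.

4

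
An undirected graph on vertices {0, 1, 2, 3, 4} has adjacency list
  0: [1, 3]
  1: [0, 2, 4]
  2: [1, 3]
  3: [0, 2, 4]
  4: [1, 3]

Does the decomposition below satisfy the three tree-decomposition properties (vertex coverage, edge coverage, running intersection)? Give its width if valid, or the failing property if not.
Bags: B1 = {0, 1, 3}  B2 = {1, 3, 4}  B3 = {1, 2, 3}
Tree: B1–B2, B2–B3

Every vertex of G appears in some bag (union = {0, 1, 2, 3, 4}); every edge is covered by a bag; and for each vertex v the set of bags containing v is connected in the bag tree. The decomposition is therefore valid. The largest bag has 3 vertices, so the width is 2.

Yes; width 2.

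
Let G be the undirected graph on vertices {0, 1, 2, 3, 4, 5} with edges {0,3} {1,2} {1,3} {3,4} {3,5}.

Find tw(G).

A width-1 tree decomposition is:
Bags: B1 = {1, 3}  B2 = {3, 5}  B3 = {3, 4}  B4 = {1, 2}  B5 = {0, 3}
Tree: B1–B2, B1–B3, B1–B4, B2–B5
The largest bag has 2 vertices, giving width 1; this decomposition certifies tw(G) ≤ 1. Since G has at least one edge (e.g. 1–3), it is not an edgeless graph, so tw(G) ≥ 1. Therefore the treewidth is 1.

1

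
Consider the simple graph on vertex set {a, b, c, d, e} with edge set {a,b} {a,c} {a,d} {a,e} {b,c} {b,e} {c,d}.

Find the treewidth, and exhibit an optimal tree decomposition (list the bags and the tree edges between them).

The largest bag has 3 vertices, giving width 2; this decomposition certifies tw(G) ≤ 2. For the lower bound, the 3 vertices {a, b, e} are pairwise adjacent, and any tree decomposition puts a clique entirely inside one bag — forcing width ≥ 2. Therefore the treewidth is 2.

Treewidth 2.
One optimal decomposition is:
Bags: B1 = {a, c, d}  B2 = {a, b, c}  B3 = {a, b, e}
Tree: B1–B2, B2–B3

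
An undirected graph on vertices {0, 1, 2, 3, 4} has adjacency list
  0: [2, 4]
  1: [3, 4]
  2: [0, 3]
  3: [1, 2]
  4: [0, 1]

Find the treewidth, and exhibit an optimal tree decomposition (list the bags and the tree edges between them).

The largest bag has 3 vertices, giving width 2; this decomposition certifies tw(G) ≤ 2. The edges 0–2–3–1–4–0 form a cycle, so G is not a tree and its treewidth is at least 2. Therefore the treewidth is 2.

Treewidth 2.
Bags: B1 = {0, 2, 3}  B2 = {0, 1, 3}  B3 = {0, 1, 4}
Tree: B1–B2, B2–B3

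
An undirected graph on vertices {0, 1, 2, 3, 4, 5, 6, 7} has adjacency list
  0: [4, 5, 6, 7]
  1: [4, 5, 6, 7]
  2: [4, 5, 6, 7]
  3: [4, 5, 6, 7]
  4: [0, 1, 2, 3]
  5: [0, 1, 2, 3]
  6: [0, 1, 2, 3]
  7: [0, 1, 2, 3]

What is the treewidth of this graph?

A width-4 tree decomposition is:
Bags: B1 = {0, 1, 2, 3, 7}  B2 = {0, 1, 2, 3, 6}  B3 = {0, 1, 2, 3, 4}  B4 = {0, 1, 2, 3, 5}
Tree: B1–B2, B2–B3, B3–B4
The largest bag has 5 vertices, giving width 4; this decomposition certifies tw(G) ≤ 4. For the lower bound: the 5 vertex sets {2,7}, {1,6}, {3,4}, {0}, {5} are disjoint, each induces a connected subgraph, and every pair is joined by at least one edge of G. Contracting each set to a single vertex therefore yields K_{5} as a minor, and since treewidth is minor-monotone, tw(G) ≥ tw(K_{5}) = 4. The upper and lower bounds meet at 4, so that is the treewidth.

4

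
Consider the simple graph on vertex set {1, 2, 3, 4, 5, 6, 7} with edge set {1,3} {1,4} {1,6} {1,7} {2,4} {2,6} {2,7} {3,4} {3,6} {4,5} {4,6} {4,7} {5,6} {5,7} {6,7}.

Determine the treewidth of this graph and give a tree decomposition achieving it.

Each bag holds 4 vertices, so the decomposition has width 3, which upper-bounds the treewidth. For the lower bound, the 4 vertices {1, 3, 4, 6} are pairwise adjacent, and any tree decomposition puts a clique entirely inside one bag — forcing width ≥ 3. Combining the bounds, tw(G) = 3.

Treewidth 3.
Bags: B1 = {4, 5, 6, 7}  B2 = {2, 4, 6, 7}  B3 = {1, 4, 6, 7}  B4 = {1, 3, 4, 6}
Tree: B1–B2, B2–B3, B3–B4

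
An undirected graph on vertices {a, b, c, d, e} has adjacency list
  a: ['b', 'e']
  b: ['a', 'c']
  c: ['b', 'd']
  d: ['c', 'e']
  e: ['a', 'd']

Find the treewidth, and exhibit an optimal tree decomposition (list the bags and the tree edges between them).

Every bag has size at most 3, so the width is 3 − 1 = 2 and tw(G) ≤ 2. The edges c–b–a–e–d–c form a cycle, so G is not a tree and its treewidth is at least 2. Combining the bounds, tw(G) = 2.

Treewidth 2.
Bags: B1 = {a, b, c}  B2 = {a, c, e}  B3 = {c, d, e}
Tree: B1–B2, B2–B3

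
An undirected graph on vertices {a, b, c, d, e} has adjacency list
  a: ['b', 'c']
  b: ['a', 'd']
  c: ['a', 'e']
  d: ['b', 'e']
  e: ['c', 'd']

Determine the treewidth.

2

A width-2 tree decomposition is:
Bags: B1 = {a, b, c}  B2 = {b, c, d}  B3 = {c, d, e}
Tree: B1–B2, B2–B3
Each bag holds 3 vertices, so the decomposition has width 2, which upper-bounds the treewidth. Since c–a–b–d–e–c is a cycle in G, G is not acyclic. Forests are exactly the graphs of treewidth ≤ 1, so tw(G) ≥ 2. Hence tw(G) = 2 exactly.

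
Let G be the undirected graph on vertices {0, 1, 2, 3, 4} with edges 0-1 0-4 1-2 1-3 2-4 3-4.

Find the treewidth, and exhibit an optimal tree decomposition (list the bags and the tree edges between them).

The largest bag has 3 vertices, giving width 2; this decomposition certifies tw(G) ≤ 2. For the lower bound, G contains the cycle 2–1–3–4–2, so G is not a forest; only forests have treewidth ≤ 1, hence tw(G) ≥ 2. The upper and lower bounds meet at 2, so that is the treewidth.

Treewidth 2.
One optimal decomposition is:
Bags: B1 = {1, 2, 4}  B2 = {1, 3, 4}  B3 = {0, 1, 4}
Tree: B1–B2, B2–B3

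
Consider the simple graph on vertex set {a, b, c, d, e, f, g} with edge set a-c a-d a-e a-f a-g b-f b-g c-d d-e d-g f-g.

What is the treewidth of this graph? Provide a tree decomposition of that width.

The largest bag has 3 vertices, giving width 2; this decomposition certifies tw(G) ≤ 2. Conversely, {a, d, g} is a clique of size 3, and the vertices of any clique must share a bag in every tree decomposition; so some bag has ≥ 3 vertices and tw(G) ≥ 2. Hence tw(G) = 2 exactly.

Treewidth 2.
One such decomposition:
Bags: B1 = {a, d, g}  B2 = {a, c, d}  B3 = {a, f, g}  B4 = {b, f, g}  B5 = {a, d, e}
Tree: B1–B2, B1–B3, B3–B4, B1–B5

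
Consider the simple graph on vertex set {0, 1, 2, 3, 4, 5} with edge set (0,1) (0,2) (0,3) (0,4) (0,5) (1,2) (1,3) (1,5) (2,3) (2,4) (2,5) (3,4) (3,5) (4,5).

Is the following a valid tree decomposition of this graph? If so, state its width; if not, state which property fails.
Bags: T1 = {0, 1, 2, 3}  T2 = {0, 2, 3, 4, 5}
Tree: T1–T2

A tree decomposition must satisfy three properties: every vertex lies in some bag; for every edge, both endpoints lie together in some bag; and for every vertex, the bags containing it form a connected subtree. Here edge (5,1) lies in no bag, so the decomposition is invalid.

No — edge (5,1) lies in no bag.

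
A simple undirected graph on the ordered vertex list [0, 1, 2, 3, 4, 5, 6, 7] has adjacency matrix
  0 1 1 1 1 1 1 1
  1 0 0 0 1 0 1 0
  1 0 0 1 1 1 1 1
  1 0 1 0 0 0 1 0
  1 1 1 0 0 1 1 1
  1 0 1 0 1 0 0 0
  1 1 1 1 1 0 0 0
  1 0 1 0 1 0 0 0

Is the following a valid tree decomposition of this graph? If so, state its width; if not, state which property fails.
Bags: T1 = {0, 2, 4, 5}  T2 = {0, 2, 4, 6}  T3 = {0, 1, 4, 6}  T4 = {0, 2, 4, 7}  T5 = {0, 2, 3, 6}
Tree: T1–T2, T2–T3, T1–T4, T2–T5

Vertex coverage: the bags together contain {0, 1, 2, 3, 4, 5, 6, 7}, the full vertex set. Edge coverage: each edge of G has both endpoints in at least one bag. Running intersection: for every vertex, the bags containing it form a connected subtree. All three properties hold, so this is a valid tree decomposition of width max|bag| − 1 = 3, and hence tw(G) ≤ 3.

Yes; width 3.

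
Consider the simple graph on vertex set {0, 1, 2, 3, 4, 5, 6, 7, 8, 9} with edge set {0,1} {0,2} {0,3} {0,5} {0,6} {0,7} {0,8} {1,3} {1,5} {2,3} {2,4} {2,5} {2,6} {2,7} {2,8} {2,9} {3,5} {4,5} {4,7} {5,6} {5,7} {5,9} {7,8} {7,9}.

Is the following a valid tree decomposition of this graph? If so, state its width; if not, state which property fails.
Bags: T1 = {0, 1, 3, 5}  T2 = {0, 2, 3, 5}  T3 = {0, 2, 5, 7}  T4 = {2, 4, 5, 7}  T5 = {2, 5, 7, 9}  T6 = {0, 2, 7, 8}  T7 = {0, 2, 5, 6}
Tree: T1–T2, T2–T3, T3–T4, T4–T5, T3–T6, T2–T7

Vertex coverage: the bags together contain {0, 1, 2, 3, 4, 5, 6, 7, 8, 9}, the full vertex set. Edge coverage: each edge of G has both endpoints in at least one bag. Running intersection: for every vertex, the bags containing it form a connected subtree. All three properties hold, so this is a valid tree decomposition of width max|bag| − 1 = 3, and hence tw(G) ≤ 3.

Yes; width 3.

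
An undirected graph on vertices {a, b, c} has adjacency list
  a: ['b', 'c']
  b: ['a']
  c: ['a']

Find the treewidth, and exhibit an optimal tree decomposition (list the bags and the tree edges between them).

Treewidth 1.
Bags: B1 = {a, c}  B2 = {a, b}
Tree: B1–B2

The largest bag has 2 vertices, giving width 1; this decomposition certifies tw(G) ≤ 1. G has an edge, so its treewidth is at least 1. Therefore the treewidth is 1.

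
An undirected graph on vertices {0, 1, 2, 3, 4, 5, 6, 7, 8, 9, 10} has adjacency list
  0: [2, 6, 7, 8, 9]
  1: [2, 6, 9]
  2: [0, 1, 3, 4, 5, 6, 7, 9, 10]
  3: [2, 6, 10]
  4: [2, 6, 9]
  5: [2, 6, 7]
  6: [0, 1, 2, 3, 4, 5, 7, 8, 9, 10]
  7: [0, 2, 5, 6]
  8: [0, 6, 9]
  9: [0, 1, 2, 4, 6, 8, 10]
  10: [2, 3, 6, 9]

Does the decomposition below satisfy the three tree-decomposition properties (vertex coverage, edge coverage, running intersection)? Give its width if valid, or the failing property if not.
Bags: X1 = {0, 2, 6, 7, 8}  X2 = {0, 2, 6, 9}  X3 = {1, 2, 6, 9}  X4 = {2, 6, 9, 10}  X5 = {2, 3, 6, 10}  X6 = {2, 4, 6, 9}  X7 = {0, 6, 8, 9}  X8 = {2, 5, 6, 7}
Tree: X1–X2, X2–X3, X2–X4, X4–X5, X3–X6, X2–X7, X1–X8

A tree decomposition must satisfy three properties: every vertex lies in some bag; for every edge, both endpoints lie together in some bag; and for every vertex, the bags containing it form a connected subtree. Here bags containing vertex 8 are not connected in the tree, so the decomposition is invalid.

No — bags containing vertex 8 are not connected in the tree.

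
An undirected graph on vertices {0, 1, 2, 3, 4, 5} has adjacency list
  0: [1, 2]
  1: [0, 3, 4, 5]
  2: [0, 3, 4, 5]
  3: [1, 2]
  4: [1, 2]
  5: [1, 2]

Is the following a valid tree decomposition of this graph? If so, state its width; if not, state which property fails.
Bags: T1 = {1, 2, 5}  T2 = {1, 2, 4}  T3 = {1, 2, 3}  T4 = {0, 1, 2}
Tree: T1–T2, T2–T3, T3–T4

Checking the three conditions: (i) the bags cover all of {0, 1, 2, 3, 4, 5}; (ii) for each edge, some bag contains both endpoints; (iii) the bags containing any fixed vertex form a subtree. All hold, so the decomposition is valid with width 3 − 1 = 2.

Yes; width 2.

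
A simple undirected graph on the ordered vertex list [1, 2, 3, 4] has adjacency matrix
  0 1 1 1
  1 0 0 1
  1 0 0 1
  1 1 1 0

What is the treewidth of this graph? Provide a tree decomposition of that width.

The largest bag has 3 vertices, giving width 2; this decomposition certifies tw(G) ≤ 2. Conversely, {1, 2, 4} is a clique of size 3, and the vertices of any clique must share a bag in every tree decomposition; so some bag has ≥ 3 vertices and tw(G) ≥ 2. Hence tw(G) = 2 exactly.

Treewidth 2.
One optimal decomposition is:
Bags: B1 = {1, 2, 4}  B2 = {1, 3, 4}
Tree: B1–B2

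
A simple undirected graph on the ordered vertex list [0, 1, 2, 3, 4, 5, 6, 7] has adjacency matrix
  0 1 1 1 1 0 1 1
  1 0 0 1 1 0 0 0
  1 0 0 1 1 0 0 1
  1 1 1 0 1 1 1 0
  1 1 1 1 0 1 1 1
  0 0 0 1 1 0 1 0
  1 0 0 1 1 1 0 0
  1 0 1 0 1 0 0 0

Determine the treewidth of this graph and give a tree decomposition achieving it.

The largest bag has 4 vertices, giving width 3; this decomposition certifies tw(G) ≤ 3. On the other hand G contains the 4-clique {0, 1, 3, 4}. A clique must lie in a single bag of any decomposition, so no decomposition can have width below 3. Combining the bounds, tw(G) = 3.

Treewidth 3.
One optimal decomposition is:
Bags: B1 = {0, 3, 4, 6}  B2 = {3, 4, 5, 6}  B3 = {0, 1, 3, 4}  B4 = {0, 2, 3, 4}  B5 = {0, 2, 4, 7}
Tree: B1–B2, B1–B3, B3–B4, B4–B5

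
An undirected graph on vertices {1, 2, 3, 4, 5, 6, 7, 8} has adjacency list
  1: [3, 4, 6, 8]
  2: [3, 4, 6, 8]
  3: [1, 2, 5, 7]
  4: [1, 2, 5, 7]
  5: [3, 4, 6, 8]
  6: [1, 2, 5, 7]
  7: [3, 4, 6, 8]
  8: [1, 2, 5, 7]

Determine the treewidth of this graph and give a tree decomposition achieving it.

The largest bag has 5 vertices, giving width 4; this decomposition certifies tw(G) ≤ 4. For the lower bound: the 5 vertex sets {6,7}, {2,4}, {5,8}, {1}, {3} are disjoint, each induces a connected subgraph, and every pair is joined by at least one edge of G. Contracting each set to a single vertex therefore yields K_{5} as a minor, and since treewidth is minor-monotone, tw(G) ≥ tw(K_{5}) = 4. Hence tw(G) = 4 exactly.

Treewidth 4.
One optimal decomposition is:
Bags: B1 = {1, 2, 5, 6, 7}  B2 = {1, 2, 4, 5, 7}  B3 = {1, 2, 5, 7, 8}  B4 = {1, 2, 3, 5, 7}
Tree: B1–B2, B2–B3, B3–B4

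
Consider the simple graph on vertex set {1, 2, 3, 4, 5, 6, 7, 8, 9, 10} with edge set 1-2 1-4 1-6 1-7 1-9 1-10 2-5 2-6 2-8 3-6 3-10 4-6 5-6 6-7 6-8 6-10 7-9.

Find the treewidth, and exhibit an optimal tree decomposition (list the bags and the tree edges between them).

Every bag has size at most 3, so the width is 3 − 1 = 2 and tw(G) ≤ 2. On the other hand G contains the 3-clique {1, 7, 9}. A clique must lie in a single bag of any decomposition, so no decomposition can have width below 2. Therefore the treewidth is 2.

Treewidth 2.
One such decomposition:
Bags: B1 = {1, 2, 6}  B2 = {1, 6, 7}  B3 = {1, 4, 6}  B4 = {1, 6, 10}  B5 = {1, 7, 9}  B6 = {2, 5, 6}  B7 = {3, 6, 10}  B8 = {2, 6, 8}
Tree: B1–B2, B1–B3, B1–B4, B2–B5, B1–B6, B4–B7, B6–B8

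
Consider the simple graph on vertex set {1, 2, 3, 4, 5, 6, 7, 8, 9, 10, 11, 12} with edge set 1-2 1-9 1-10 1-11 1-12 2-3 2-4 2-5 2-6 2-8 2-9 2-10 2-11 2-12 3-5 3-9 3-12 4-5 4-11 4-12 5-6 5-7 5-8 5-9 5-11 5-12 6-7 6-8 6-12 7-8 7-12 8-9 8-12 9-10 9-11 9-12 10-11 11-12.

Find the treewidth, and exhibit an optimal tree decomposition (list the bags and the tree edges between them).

Every bag has size at most 5, so the width is 5 − 1 = 4 and tw(G) ≤ 4. On the other hand G contains the 5-clique {1, 2, 9, 10, 11}. A clique must lie in a single bag of any decomposition, so no decomposition can have width below 4. Therefore the treewidth is 4.

Treewidth 4.
One optimal decomposition is:
Bags: B1 = {2, 5, 8, 9, 12}  B2 = {2, 5, 6, 8, 12}  B3 = {2, 5, 9, 11, 12}  B4 = {5, 6, 7, 8, 12}  B5 = {1, 2, 9, 11, 12}  B6 = {2, 3, 5, 9, 12}  B7 = {2, 4, 5, 11, 12}  B8 = {1, 2, 9, 10, 11}
Tree: B1–B2, B1–B3, B2–B4, B3–B5, B1–B6, B3–B7, B5–B8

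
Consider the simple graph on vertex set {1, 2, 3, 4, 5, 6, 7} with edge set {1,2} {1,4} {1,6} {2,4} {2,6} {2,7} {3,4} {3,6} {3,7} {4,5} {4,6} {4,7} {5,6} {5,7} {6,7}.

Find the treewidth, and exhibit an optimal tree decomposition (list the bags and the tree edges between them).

The largest bag has 4 vertices, giving width 3; this decomposition certifies tw(G) ≤ 3. For the lower bound, the 4 vertices {1, 2, 4, 6} are pairwise adjacent, and any tree decomposition puts a clique entirely inside one bag — forcing width ≥ 3. Therefore the treewidth is 3.

Treewidth 3.
One such decomposition:
Bags: B1 = {3, 4, 6, 7}  B2 = {4, 5, 6, 7}  B3 = {2, 4, 6, 7}  B4 = {1, 2, 4, 6}
Tree: B1–B2, B1–B3, B3–B4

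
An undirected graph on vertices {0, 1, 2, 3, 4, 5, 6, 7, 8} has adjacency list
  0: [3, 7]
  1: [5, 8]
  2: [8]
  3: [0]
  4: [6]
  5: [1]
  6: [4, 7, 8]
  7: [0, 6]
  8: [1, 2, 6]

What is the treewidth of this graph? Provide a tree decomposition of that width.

Each bag holds 2 vertices, so the decomposition has width 1, which upper-bounds the treewidth. Any graph with an edge has treewidth ≥ 1, and G has the edge 8–6. Hence tw(G) = 1 exactly.

Treewidth 1.
One such decomposition:
Bags: B1 = {6, 8}  B2 = {6, 7}  B3 = {2, 8}  B4 = {1, 8}  B5 = {0, 7}  B6 = {0, 3}  B7 = {1, 5}  B8 = {4, 6}
Tree: B1–B2, B1–B3, B1–B4, B2–B5, B5–B6, B4–B7, B2–B8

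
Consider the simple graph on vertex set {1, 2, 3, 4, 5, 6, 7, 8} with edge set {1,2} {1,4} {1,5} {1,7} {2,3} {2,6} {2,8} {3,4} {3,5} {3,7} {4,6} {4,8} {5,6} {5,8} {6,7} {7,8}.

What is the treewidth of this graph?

A width-4 tree decomposition is:
Bags: B1 = {1, 2, 4, 5, 7}  B2 = {2, 4, 5, 7, 8}  B3 = {2, 3, 4, 5, 7}  B4 = {2, 4, 5, 6, 7}
Tree: B1–B2, B2–B3, B3–B4
The largest bag has 5 vertices, giving width 4; this decomposition certifies tw(G) ≤ 4. For the lower bound: the 5 vertex sets {1,7}, {5,8}, {2,3}, {4}, {6} are disjoint, each induces a connected subgraph, and every pair is joined by at least one edge of G. Contracting each set to a single vertex therefore yields K_{5} as a minor, and since treewidth is minor-monotone, tw(G) ≥ tw(K_{5}) = 4. The upper and lower bounds meet at 4, so that is the treewidth.

4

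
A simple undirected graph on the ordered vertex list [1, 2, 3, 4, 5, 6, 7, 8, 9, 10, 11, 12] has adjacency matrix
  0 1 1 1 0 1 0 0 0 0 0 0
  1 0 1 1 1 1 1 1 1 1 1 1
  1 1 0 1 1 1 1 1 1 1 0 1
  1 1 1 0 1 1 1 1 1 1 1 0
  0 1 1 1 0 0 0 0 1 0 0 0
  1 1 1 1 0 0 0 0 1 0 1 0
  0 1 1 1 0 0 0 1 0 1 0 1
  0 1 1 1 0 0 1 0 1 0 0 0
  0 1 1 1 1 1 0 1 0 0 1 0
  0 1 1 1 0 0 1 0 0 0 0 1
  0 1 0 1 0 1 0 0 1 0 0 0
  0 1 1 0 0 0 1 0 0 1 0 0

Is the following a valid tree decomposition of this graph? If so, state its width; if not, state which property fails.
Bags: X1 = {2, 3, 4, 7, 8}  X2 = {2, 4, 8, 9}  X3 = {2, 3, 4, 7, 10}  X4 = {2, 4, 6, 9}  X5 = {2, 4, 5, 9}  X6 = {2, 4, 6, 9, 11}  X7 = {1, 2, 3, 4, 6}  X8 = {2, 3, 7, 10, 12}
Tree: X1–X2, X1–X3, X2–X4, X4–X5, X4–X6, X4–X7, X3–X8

A tree decomposition must satisfy three properties: every vertex lies in some bag; for every edge, both endpoints lie together in some bag; and for every vertex, the bags containing it form a connected subtree. Here edge (3,9) lies in no bag, so the decomposition is invalid.

No — edge (3,9) lies in no bag.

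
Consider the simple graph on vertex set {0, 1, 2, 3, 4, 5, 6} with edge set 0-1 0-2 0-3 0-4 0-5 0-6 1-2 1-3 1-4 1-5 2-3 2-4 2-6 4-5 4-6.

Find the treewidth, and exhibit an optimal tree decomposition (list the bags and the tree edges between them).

The largest bag has 4 vertices, giving width 3; this decomposition certifies tw(G) ≤ 3. For the lower bound, the 4 vertices {0, 1, 2, 3} are pairwise adjacent, and any tree decomposition puts a clique entirely inside one bag — forcing width ≥ 3. The upper and lower bounds meet at 3, so that is the treewidth.

Treewidth 3.
One such decomposition:
Bags: B1 = {0, 2, 4, 6}  B2 = {0, 1, 2, 4}  B3 = {0, 1, 2, 3}  B4 = {0, 1, 4, 5}
Tree: B1–B2, B2–B3, B2–B4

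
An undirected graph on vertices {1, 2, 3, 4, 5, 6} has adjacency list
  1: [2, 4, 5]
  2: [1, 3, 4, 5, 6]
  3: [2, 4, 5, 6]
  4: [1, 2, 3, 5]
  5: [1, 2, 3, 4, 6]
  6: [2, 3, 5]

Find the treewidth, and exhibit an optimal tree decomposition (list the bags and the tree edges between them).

Every bag has size at most 4, so the width is 4 − 1 = 3 and tw(G) ≤ 3. On the other hand G contains the 4-clique {1, 2, 4, 5}. A clique must lie in a single bag of any decomposition, so no decomposition can have width below 3. Therefore the treewidth is 3.

Treewidth 3.
One optimal decomposition is:
Bags: B1 = {2, 3, 4, 5}  B2 = {1, 2, 4, 5}  B3 = {2, 3, 5, 6}
Tree: B1–B2, B1–B3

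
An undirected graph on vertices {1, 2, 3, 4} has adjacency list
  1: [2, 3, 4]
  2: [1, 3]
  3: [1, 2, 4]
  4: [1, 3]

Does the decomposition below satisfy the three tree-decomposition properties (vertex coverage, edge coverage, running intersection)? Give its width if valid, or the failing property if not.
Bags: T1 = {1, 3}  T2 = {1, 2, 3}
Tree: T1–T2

No — vertex 4 appears in no bag.

A tree decomposition must satisfy three properties: every vertex lies in some bag; for every edge, both endpoints lie together in some bag; and for every vertex, the bags containing it form a connected subtree. Here vertex 4 appears in no bag, so the decomposition is invalid.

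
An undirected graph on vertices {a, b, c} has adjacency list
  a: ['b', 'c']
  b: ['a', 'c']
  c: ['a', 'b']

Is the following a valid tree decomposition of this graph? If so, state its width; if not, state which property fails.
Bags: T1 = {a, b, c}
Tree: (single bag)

Checking the three conditions: (i) the bags cover all of {a, b, c}; (ii) for each edge, some bag contains both endpoints; (iii) the bags containing any fixed vertex form a subtree. All hold, so the decomposition is valid with width 3 − 1 = 2.

Yes; width 2.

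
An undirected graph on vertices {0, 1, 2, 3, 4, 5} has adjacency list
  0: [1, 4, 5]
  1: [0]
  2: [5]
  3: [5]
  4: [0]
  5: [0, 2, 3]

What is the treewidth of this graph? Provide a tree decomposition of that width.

Treewidth 1.
Bags: B1 = {0, 5}  B2 = {2, 5}  B3 = {0, 4}  B4 = {0, 1}  B5 = {3, 5}
Tree: B1–B2, B1–B3, B3–B4, B2–B5

Each bag holds 2 vertices, so the decomposition has width 1, which upper-bounds the treewidth. Since G has at least one edge (e.g. 5–0), it is not an edgeless graph, so tw(G) ≥ 1. Combining the bounds, tw(G) = 1.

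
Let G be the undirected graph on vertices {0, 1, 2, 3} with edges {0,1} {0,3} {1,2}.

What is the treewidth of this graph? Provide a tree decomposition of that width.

Treewidth 1.
One such decomposition:
Bags: B1 = {1, 2}  B2 = {0, 1}  B3 = {0, 3}
Tree: B1–B2, B2–B3

Each bag holds 2 vertices, so the decomposition has width 1, which upper-bounds the treewidth. Any graph with an edge has treewidth ≥ 1, and G has the edge 1–2. Hence tw(G) = 1 exactly.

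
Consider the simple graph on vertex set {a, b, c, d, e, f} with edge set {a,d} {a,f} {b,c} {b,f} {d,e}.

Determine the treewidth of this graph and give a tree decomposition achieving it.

The largest bag has 2 vertices, giving width 1; this decomposition certifies tw(G) ≤ 1. G has an edge, so its treewidth is at least 1. Combining the bounds, tw(G) = 1.

Treewidth 1.
One such decomposition:
Bags: B1 = {b, c}  B2 = {b, f}  B3 = {a, f}  B4 = {a, d}  B5 = {d, e}
Tree: B1–B2, B2–B3, B3–B4, B4–B5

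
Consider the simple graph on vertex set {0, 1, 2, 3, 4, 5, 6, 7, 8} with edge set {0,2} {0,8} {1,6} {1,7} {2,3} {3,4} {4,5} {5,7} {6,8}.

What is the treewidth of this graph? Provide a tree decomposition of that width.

Treewidth 2.
One such decomposition:
Bags: B1 = {0, 6, 8}  B2 = {0, 2, 6}  B3 = {2, 3, 6}  B4 = {3, 4, 6}  B5 = {4, 5, 6}  B6 = {5, 6, 7}  B7 = {1, 6, 7}
Tree: B1–B2, B2–B3, B3–B4, B4–B5, B5–B6, B6–B7

The largest bag has 3 vertices, giving width 2; this decomposition certifies tw(G) ≤ 2. For the lower bound, G contains the cycle 6–8–0–2–3–4–5–7–1–6, so G is not a forest; only forests have treewidth ≤ 1, hence tw(G) ≥ 2. Therefore the treewidth is 2.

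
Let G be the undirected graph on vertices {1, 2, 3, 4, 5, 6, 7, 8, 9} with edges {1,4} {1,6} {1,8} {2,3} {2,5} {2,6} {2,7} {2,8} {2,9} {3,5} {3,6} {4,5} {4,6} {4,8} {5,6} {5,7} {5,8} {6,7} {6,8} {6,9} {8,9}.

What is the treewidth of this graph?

A width-3 tree decomposition is:
Bags: B1 = {2, 6, 8, 9}  B2 = {2, 5, 6, 8}  B3 = {2, 3, 5, 6}  B4 = {4, 5, 6, 8}  B5 = {2, 5, 6, 7}  B6 = {1, 4, 6, 8}
Tree: B1–B2, B2–B3, B2–B4, B2–B5, B4–B6
The largest bag has 4 vertices, giving width 3; this decomposition certifies tw(G) ≤ 3. For the lower bound, the 4 vertices {1, 4, 6, 8} are pairwise adjacent, and any tree decomposition puts a clique entirely inside one bag — forcing width ≥ 3. Hence tw(G) = 3 exactly.

3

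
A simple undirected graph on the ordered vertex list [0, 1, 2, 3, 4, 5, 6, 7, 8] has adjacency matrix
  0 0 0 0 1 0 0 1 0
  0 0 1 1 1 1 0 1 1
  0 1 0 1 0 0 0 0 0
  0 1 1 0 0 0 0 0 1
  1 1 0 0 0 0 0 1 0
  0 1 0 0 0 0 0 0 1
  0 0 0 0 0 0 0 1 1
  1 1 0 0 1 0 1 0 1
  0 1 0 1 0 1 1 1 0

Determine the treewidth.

2

A width-2 tree decomposition is:
Bags: B1 = {1, 3, 8}  B2 = {1, 2, 3}  B3 = {1, 7, 8}  B4 = {6, 7, 8}  B5 = {1, 4, 7}  B6 = {0, 4, 7}  B7 = {1, 5, 8}
Tree: B1–B2, B1–B3, B3–B4, B3–B5, B5–B6, B1–B7
The largest bag has 3 vertices, giving width 2; this decomposition certifies tw(G) ≤ 2. For the lower bound, the 3 vertices {0, 4, 7} are pairwise adjacent, and any tree decomposition puts a clique entirely inside one bag — forcing width ≥ 2. Hence tw(G) = 2 exactly.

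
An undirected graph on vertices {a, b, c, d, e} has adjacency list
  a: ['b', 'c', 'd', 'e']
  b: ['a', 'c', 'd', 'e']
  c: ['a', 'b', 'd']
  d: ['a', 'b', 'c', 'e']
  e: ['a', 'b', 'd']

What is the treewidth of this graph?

A width-3 tree decomposition is:
Bags: B1 = {a, b, d, e}  B2 = {a, b, c, d}
Tree: B1–B2
Each bag holds 4 vertices, so the decomposition has width 3, which upper-bounds the treewidth. For the lower bound, the 4 vertices {a, b, d, e} are pairwise adjacent, and any tree decomposition puts a clique entirely inside one bag — forcing width ≥ 3. Therefore the treewidth is 3.

3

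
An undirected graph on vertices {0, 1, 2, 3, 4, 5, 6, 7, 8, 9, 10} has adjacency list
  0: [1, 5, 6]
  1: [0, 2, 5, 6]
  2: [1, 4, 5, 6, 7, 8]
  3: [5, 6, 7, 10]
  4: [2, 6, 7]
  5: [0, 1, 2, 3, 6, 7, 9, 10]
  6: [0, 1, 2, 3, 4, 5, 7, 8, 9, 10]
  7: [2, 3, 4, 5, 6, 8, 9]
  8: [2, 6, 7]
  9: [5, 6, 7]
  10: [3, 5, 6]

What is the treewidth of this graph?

3

A width-3 tree decomposition is:
Bags: B1 = {2, 6, 7, 8}  B2 = {2, 4, 6, 7}  B3 = {2, 5, 6, 7}  B4 = {3, 5, 6, 7}  B5 = {3, 5, 6, 10}  B6 = {5, 6, 7, 9}  B7 = {1, 2, 5, 6}  B8 = {0, 1, 5, 6}
Tree: B1–B2, B2–B3, B3–B4, B4–B5, B4–B6, B3–B7, B7–B8
Every bag has size at most 4, so the width is 4 − 1 = 3 and tw(G) ≤ 3. For the lower bound, the 4 vertices {2, 6, 7, 8} are pairwise adjacent, and any tree decomposition puts a clique entirely inside one bag — forcing width ≥ 3. Combining the bounds, tw(G) = 3.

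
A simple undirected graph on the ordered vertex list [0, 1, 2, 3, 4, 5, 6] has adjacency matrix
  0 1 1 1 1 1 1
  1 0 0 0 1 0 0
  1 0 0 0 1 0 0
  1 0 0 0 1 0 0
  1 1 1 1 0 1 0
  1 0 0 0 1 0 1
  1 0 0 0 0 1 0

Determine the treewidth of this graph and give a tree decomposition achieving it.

Each bag holds 3 vertices, so the decomposition has width 2, which upper-bounds the treewidth. On the other hand G contains the 3-clique {0, 1, 4}. A clique must lie in a single bag of any decomposition, so no decomposition can have width below 2. The upper and lower bounds meet at 2, so that is the treewidth.

Treewidth 2.
One such decomposition:
Bags: B1 = {0, 3, 4}  B2 = {0, 4, 5}  B3 = {0, 5, 6}  B4 = {0, 2, 4}  B5 = {0, 1, 4}
Tree: B1–B2, B2–B3, B1–B4, B2–B5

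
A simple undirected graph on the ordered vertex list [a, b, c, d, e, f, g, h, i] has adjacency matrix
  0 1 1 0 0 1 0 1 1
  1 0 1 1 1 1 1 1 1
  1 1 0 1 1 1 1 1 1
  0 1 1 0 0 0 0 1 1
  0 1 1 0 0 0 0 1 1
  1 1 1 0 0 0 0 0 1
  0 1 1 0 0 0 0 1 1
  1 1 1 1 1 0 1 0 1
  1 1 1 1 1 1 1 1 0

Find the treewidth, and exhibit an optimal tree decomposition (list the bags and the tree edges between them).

Treewidth 4.
One optimal decomposition is:
Bags: B1 = {a, b, c, h, i}  B2 = {b, c, g, h, i}  B3 = {a, b, c, f, i}  B4 = {b, c, e, h, i}  B5 = {b, c, d, h, i}
Tree: B1–B2, B1–B3, B1–B4, B2–B5

The largest bag has 5 vertices, giving width 4; this decomposition certifies tw(G) ≤ 4. For the lower bound, the 5 vertices {b, c, d, h, i} are pairwise adjacent, and any tree decomposition puts a clique entirely inside one bag — forcing width ≥ 4. Combining the bounds, tw(G) = 4.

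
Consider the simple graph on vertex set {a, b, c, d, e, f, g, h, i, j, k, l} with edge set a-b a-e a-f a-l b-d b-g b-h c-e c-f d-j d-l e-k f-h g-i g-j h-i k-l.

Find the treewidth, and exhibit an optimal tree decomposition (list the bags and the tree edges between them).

The largest bag has 4 vertices, giving width 3; this decomposition certifies tw(G) ≤ 3. For the lower bound: the 4 vertex sets {c,e,k}, {l}, {a}, {b,d,f,h} are disjoint, each induces a connected subgraph, and every pair is joined by at least one edge of G. Contracting each set to a single vertex therefore yields K_{4} as a minor, and since treewidth is minor-monotone, tw(G) ≥ tw(K_{4}) = 3. The upper and lower bounds meet at 3, so that is the treewidth.

Treewidth 3.
One such decomposition:
Bags: B1 = {c, e, k, l}  B2 = {a, c, e, l}  B3 = {a, c, f, l}  B4 = {a, d, f, l}  B5 = {a, b, d, f}  B6 = {b, d, f, h}  B7 = {b, d, h, j}  B8 = {b, g, h, j}  B9 = {g, h, i, j}
Tree: B1–B2, B2–B3, B3–B4, B4–B5, B5–B6, B6–B7, B7–B8, B8–B9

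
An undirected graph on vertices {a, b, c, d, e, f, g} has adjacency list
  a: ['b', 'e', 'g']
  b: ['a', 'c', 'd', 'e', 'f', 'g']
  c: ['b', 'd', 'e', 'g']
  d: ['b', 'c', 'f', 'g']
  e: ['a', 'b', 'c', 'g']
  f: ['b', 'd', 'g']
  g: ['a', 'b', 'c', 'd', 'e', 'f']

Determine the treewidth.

A width-3 tree decomposition is:
Bags: B1 = {b, d, f, g}  B2 = {b, c, d, g}  B3 = {b, c, e, g}  B4 = {a, b, e, g}
Tree: B1–B2, B2–B3, B3–B4
Every bag has size at most 4, so the width is 4 − 1 = 3 and tw(G) ≤ 3. Conversely, {b, c, d, g} is a clique of size 4, and the vertices of any clique must share a bag in every tree decomposition; so some bag has ≥ 4 vertices and tw(G) ≥ 3. Therefore the treewidth is 3.

3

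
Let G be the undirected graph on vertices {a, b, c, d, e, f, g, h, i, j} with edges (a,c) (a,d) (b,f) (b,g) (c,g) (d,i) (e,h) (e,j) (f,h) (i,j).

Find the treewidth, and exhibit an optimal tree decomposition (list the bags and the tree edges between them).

Treewidth 2.
One such decomposition:
Bags: B1 = {e, i, j}  B2 = {d, e, i}  B3 = {a, d, e}  B4 = {a, c, e}  B5 = {c, e, g}  B6 = {b, e, g}  B7 = {b, e, f}  B8 = {e, f, h}
Tree: B1–B2, B2–B3, B3–B4, B4–B5, B5–B6, B6–B7, B7–B8

The largest bag has 3 vertices, giving width 2; this decomposition certifies tw(G) ≤ 2. For the lower bound, G contains the cycle e–j–i–d–a–c–g–b–f–h–e, so G is not a forest; only forests have treewidth ≤ 1, hence tw(G) ≥ 2. The upper and lower bounds meet at 2, so that is the treewidth.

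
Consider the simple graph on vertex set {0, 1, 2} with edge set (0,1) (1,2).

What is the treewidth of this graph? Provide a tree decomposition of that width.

Every bag has size at most 2, so the width is 2 − 1 = 1 and tw(G) ≤ 1. Since G has at least one edge (e.g. 1–2), it is not an edgeless graph, so tw(G) ≥ 1. The upper and lower bounds meet at 1, so that is the treewidth.

Treewidth 1.
One such decomposition:
Bags: B1 = {1, 2}  B2 = {0, 1}
Tree: B1–B2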